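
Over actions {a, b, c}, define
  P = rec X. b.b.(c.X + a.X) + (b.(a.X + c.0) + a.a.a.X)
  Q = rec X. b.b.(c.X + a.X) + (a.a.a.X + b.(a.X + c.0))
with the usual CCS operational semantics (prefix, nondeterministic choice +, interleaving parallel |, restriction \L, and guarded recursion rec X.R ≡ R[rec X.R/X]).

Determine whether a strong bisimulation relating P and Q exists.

LTS(P): 7 reachable states
  m0 = rec X. b.b.(c.X + a.X) + (b.(a.X + c.0) + a.a.a.X) has moves --a--▸ m1, --b--▸ m2, --b--▸ m3
  m1 = a.a.(rec X. b.b.(c.X + a.X) + (b.(a.X + c.0) + a.a.a.X)) has moves --a--▸ m4
  m2 = a.(rec X. b.b.(c.X + a.X) + (b.(a.X + c.0) + a.a.a.X)) + c.0 has moves --a--▸ m0, --c--▸ m5
  m3 = b.(c.(rec X. b.b.(c.X + a.X) + (b.(a.X + c.0) + a.a.a.X)) + a.(rec X. b.b.(c.X + a.X) + (b.(a.X + c.0) + a.a.a.X))) has moves --b--▸ m6
  m4 = a.(rec X. b.b.(c.X + a.X) + (b.(a.X + c.0) + a.a.a.X)) has moves --a--▸ m0
  m5 = 0 has moves ∅
  m6 = c.(rec X. b.b.(c.X + a.X) + (b.(a.X + c.0) + a.a.a.X)) + a.(rec X. b.b.(c.X + a.X) + (b.(a.X + c.0) + a.a.a.X)) has moves --a--▸ m0, --c--▸ m0
LTS(Q): 7 reachable states
  n0 = rec X. b.b.(c.X + a.X) + (a.a.a.X + b.(a.X + c.0)) has moves --a--▸ n1, --b--▸ n2, --b--▸ n3
  n1 = a.a.(rec X. b.b.(c.X + a.X) + (a.a.a.X + b.(a.X + c.0))) has moves --a--▸ n4
  n2 = a.(rec X. b.b.(c.X + a.X) + (a.a.a.X + b.(a.X + c.0))) + c.0 has moves --a--▸ n0, --c--▸ n5
  n3 = b.(c.(rec X. b.b.(c.X + a.X) + (a.a.a.X + b.(a.X + c.0))) + a.(rec X. b.b.(c.X + a.X) + (a.a.a.X + b.(a.X + c.0)))) has moves --b--▸ n6
  n4 = a.(rec X. b.b.(c.X + a.X) + (a.a.a.X + b.(a.X + c.0))) has moves --a--▸ n0
  n5 = 0 has moves ∅
  n6 = c.(rec X. b.b.(c.X + a.X) + (a.a.a.X + b.(a.X + c.0))) + a.(rec X. b.b.(c.X + a.X) + (a.a.a.X + b.(a.X + c.0))) has moves --a--▸ n0, --c--▸ n0
Partition-refinement fixed point:
  B0 = {m0, n0}
  B1 = {m3, n3}
  B2 = {m6, n6}
  B3 = {m1, n1}
  B4 = {m4, n4}
  B5 = {m2, n2}
  B6 = {m5, n5}
m0 ∈ B0, n0 ∈ B0 → same block

YES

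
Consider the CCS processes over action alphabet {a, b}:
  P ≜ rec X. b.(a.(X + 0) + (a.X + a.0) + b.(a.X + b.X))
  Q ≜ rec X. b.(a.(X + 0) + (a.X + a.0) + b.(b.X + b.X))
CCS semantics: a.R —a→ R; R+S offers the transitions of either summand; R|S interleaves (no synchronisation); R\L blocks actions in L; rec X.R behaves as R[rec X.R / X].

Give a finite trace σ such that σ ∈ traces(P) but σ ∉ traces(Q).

P's transition system — 5 states:
  m0 = rec X. b.(a.(X + 0) + (a.X + a.0) + b.(a.X + b.X)) ⊢ ··b··> m1
  m1 = a.((rec X. b.(a.(X + 0) + (a.X + a.0) + b.(a.X + b.X))) + 0) + (a.(rec X. b.(a.(X + 0) + (a.X + a.0) + b.(a.X + b.X))) + a.0) + b.(a.(rec X. b.(a.(X + 0) + (a.X + a.0) + b.(a.X + b.X))) + b.(rec X. b.(a.(X + 0) + (a.X + a.0) + b.(a.X + b.X)))) ⊢ ··a··> m0, ··a··> m2, ··a··> m3, ··b··> m4
  m2 = (rec X. b.(a.(X + 0) + (a.X + a.0) + b.(a.X + b.X))) + 0 ⊢ ··b··> m1
  m3 = 0 ⊢ deadlocked
  m4 = a.(rec X. b.(a.(X + 0) + (a.X + a.0) + b.(a.X + b.X))) + b.(rec X. b.(a.(X + 0) + (a.X + a.0) + b.(a.X + b.X))) ⊢ ··a··> m0, ··b··> m0
Q's transition system — 5 states:
  n0 = rec X. b.(a.(X + 0) + (a.X + a.0) + b.(b.X + b.X)) ⊢ ··b··> n1
  n1 = a.((rec X. b.(a.(X + 0) + (a.X + a.0) + b.(b.X + b.X))) + 0) + (a.(rec X. b.(a.(X + 0) + (a.X + a.0) + b.(b.X + b.X))) + a.0) + b.(b.(rec X. b.(a.(X + 0) + (a.X + a.0) + b.(b.X + b.X))) + b.(rec X. b.(a.(X + 0) + (a.X + a.0) + b.(b.X + b.X)))) ⊢ ··a··> n0, ··a··> n2, ··a··> n3, ··b··> n4
  n2 = (rec X. b.(a.(X + 0) + (a.X + a.0) + b.(b.X + b.X))) + 0 ⊢ ··b··> n1
  n3 = 0 ⊢ deadlocked
  n4 = b.(rec X. b.(a.(X + 0) + (a.X + a.0) + b.(b.X + b.X))) + b.(rec X. b.(a.(X + 0) + (a.X + a.0) + b.(b.X + b.X))) ⊢ ··b··> n0
Executing bba from P (initial set {m0}):
  after b @ step 1: {m1}
  after b @ step 2: {m4}
  after a @ step 3: {m0}
  — P admits the full trace.
Executing bba from Q (initial set {n0}):
  after b @ step 1: {n1}
  after b @ step 2: {n4}
  after a @ step 3: no successor for Q

bba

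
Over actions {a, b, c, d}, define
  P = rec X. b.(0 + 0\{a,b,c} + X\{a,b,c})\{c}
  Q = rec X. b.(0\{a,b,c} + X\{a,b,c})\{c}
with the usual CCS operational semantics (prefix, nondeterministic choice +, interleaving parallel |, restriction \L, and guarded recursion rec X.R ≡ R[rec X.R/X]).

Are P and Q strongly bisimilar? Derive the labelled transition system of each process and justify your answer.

YES

Reachable graph of P (2 states):
  m0 = rec X. b.(0 + 0\{a,b,c} + X\{a,b,c})\{c} ⊢ --b--▸ m1
  m1 = (0 + 0\{a,b,c} + (rec X. b.(0 + 0\{a,b,c} + X\{a,b,c})\{c})\{a,b,c})\{c} ⊢ deadlocked
Reachable graph of Q (2 states):
  n0 = rec X. b.(0\{a,b,c} + X\{a,b,c})\{c} ⊢ --b--▸ n1
  n1 = (0\{a,b,c} + (rec X. b.(0\{a,b,c} + X\{a,b,c})\{c})\{a,b,c})\{c} ⊢ deadlocked
Bisimilarity quotient blocks:
  B0 = {m0, n0}
  B1 = {m1, n1}
m0 ∈ B0, n0 ∈ B0 → same block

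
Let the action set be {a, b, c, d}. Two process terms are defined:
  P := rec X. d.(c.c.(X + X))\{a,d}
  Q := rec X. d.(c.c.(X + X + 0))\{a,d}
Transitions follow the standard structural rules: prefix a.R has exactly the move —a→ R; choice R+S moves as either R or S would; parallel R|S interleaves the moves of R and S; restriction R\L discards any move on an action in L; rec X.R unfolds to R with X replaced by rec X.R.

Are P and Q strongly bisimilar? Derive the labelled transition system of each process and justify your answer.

P's transition system — 4 states:
  u0 = rec X. d.(c.c.(X + X))\{a,d} | —d→ u1
  u1 = (c.c.((rec X. d.(c.c.(X + X))\{a,d}) + (rec X. d.(c.c.(X + X))\{a,d})))\{a,d} | —c→ u2
  u2 = (c.((rec X. d.(c.c.(X + X))\{a,d}) + (rec X. d.(c.c.(X + X))\{a,d})))\{a,d} | —c→ u3
  u3 = ((rec X. d.(c.c.(X + X))\{a,d}) + (rec X. d.(c.c.(X + X))\{a,d}))\{a,d} | (no moves)
Q's transition system — 4 states:
  v0 = rec X. d.(c.c.(X + X + 0))\{a,d} | —d→ v1
  v1 = (c.c.((rec X. d.(c.c.(X + X + 0))\{a,d}) + (rec X. d.(c.c.(X + X + 0))\{a,d}) + 0))\{a,d} | —c→ v2
  v2 = (c.((rec X. d.(c.c.(X + X + 0))\{a,d}) + (rec X. d.(c.c.(X + X + 0))\{a,d}) + 0))\{a,d} | —c→ v3
  v3 = ((rec X. d.(c.c.(X + X + 0))\{a,d}) + (rec X. d.(c.c.(X + X + 0))\{a,d}) + 0)\{a,d} | (no moves)
Coarsest stable partition (strong bisimilarity classes):
  B0 = {u0, v0}
  B1 = {u1, v1}
  B2 = {u2, v2}
  B3 = {u3, v3}
u0 ∈ B0, v0 ∈ B0 → same block

bisimilar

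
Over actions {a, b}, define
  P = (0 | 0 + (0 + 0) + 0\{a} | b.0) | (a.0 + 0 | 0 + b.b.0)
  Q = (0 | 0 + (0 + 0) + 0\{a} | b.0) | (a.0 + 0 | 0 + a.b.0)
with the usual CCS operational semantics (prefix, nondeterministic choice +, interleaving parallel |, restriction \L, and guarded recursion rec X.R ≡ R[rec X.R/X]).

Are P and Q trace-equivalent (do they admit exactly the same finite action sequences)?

Reachable graph of P (6 states):
  m0 = (0 | 0 + (0 + 0) + 0\{a} | b.0) | (a.0 + 0 | 0 + b.b.0) has moves ··a··> m1, ··b··> m2, ··b··> m3
  m1 = (0 | 0 + (0 + 0) + 0\{a} | b.0) | 0 has moves ··b··> m4
  m2 = (0 | 0 + (0 + 0) + 0\{a} | b.0) | b.0 has moves ··b··> m1, ··b··> m5
  m3 = 0\{a} | 0 | (a.0 + 0 | 0 + b.b.0) has moves ··a··> m4, ··b··> m5
  m4 = 0\{a} | 0 | 0 has moves ∅
  m5 = 0\{a} | 0 | b.0 has moves ··b··> m4
Reachable graph of Q (6 states):
  n0 = (0 | 0 + (0 + 0) + 0\{a} | b.0) | (a.0 + 0 | 0 + a.b.0) has moves ··a··> n1, ··a··> n2, ··b··> n3
  n1 = (0 | 0 + (0 + 0) + 0\{a} | b.0) | 0 has moves ··b··> n4
  n2 = (0 | 0 + (0 + 0) + 0\{a} | b.0) | b.0 has moves ··b··> n1, ··b··> n5
  n3 = 0\{a} | 0 | (a.0 + 0 | 0 + a.b.0) has moves ··a··> n4, ··a··> n5
  n4 = 0\{a} | 0 | 0 has moves ∅
  n5 = 0\{a} | 0 | b.0 has moves ··b··> n4
Executing bb from P (initial set {m0}):
  step 1 (b): {m2, m3}
  step 2 (b): {m1, m5}
  — P admits the full trace.
Executing bb from Q (initial set {n0}):
  step 1 (b): {n3}
  step 2 (b): no successor for Q

traces(P) ≠ traces(Q) — witness ⟨bb⟩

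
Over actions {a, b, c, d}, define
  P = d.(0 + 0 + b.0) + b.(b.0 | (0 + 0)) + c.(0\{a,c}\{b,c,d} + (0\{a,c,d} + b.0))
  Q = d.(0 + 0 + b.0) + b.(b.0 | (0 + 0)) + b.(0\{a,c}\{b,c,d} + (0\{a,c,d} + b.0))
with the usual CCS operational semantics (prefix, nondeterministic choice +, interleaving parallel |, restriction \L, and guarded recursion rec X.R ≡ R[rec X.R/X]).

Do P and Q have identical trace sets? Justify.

trace-distinct — witness ⟨c⟩

LTS(P): 6 reachable states
  p0 = d.(0 + 0 + b.0) + b.(b.0 | (0 + 0)) + c.(0\{a,c}\{b,c,d} + (0\{a,c,d} + b.0)) has moves —b→ p1, —c→ p2, —d→ p3
  p1 = b.0 | (0 + 0) has moves —b→ p4
  p2 = 0\{a,c}\{b,c,d} + (0\{a,c,d} + b.0) has moves —b→ p5
  p3 = 0 + 0 + b.0 has moves —b→ p5
  p4 = 0 | (0 + 0) has moves ·
  p5 = 0 has moves ·
LTS(Q): 6 reachable states
  q0 = d.(0 + 0 + b.0) + b.(b.0 | (0 + 0)) + b.(0\{a,c}\{b,c,d} + (0\{a,c,d} + b.0)) has moves —b→ q1, —b→ q2, —d→ q3
  q1 = 0\{a,c}\{b,c,d} + (0\{a,c,d} + b.0) has moves —b→ q4
  q2 = b.0 | (0 + 0) has moves —b→ q5
  q3 = 0 + 0 + b.0 has moves —b→ q4
  q4 = 0 has moves ·
  q5 = 0 | (0 + 0) has moves ·
Run σ = ⟨c⟩ on P: start {p0}
  after c @ step 1: {p2}
  ✓ P
Run σ = ⟨c⟩ on Q: start {q0}
  after c @ step 1: ∅  — Q cannot continue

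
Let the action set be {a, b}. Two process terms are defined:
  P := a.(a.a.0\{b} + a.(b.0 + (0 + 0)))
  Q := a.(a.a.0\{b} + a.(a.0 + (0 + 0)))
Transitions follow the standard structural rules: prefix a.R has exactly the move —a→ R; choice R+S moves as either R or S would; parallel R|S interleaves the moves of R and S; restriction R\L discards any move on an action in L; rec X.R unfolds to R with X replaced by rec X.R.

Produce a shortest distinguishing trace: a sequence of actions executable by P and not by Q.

P's transition system — 6 states:
  u0 = a.(a.a.0\{b} + a.(b.0 + (0 + 0))) has moves -a-> u1
  u1 = a.a.0\{b} + a.(b.0 + (0 + 0)) has moves -a-> u2, -a-> u3
  u2 = a.0\{b} has moves -a-> u4
  u3 = b.0 + (0 + 0) has moves -b-> u5
  u4 = 0\{b} has moves ∅
  u5 = 0 has moves ∅
Q's transition system — 6 states:
  v0 = a.(a.a.0\{b} + a.(a.0 + (0 + 0))) has moves -a-> v1
  v1 = a.a.0\{b} + a.(a.0 + (0 + 0)) has moves -a-> v2, -a-> v3
  v2 = a.0 + (0 + 0) has moves -a-> v4
  v3 = a.0\{b} has moves -a-> v5
  v4 = 0 has moves ∅
  v5 = 0\{b} has moves ∅
Run σ = ⟨aab⟩ on P: start {u0}
  step 1 (a): {u1}
  step 2 (a): {u2, u3}
  step 3 (b): {u5}
  — P admits the full trace.
Run σ = ⟨aab⟩ on Q: start {v0}
  step 1 (a): {v1}
  step 2 (a): {v2, v3}
  step 3 (b): no successor for Q

aab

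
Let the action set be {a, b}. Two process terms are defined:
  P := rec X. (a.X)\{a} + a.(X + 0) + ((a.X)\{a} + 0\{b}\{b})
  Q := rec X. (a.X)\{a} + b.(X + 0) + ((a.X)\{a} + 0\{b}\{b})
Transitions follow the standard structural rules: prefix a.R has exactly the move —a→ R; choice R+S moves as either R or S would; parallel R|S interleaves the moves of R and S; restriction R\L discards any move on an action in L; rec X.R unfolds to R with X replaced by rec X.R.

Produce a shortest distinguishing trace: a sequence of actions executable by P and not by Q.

LTS(P): 2 reachable states
  s0 = rec X. (a.X)\{a} + a.(X + 0) + ((a.X)\{a} + 0\{b}\{b}) ⊢ =a=> s1
  s1 = (rec X. (a.X)\{a} + a.(X + 0) + ((a.X)\{a} + 0\{b}\{b})) + 0 ⊢ =a=> s1
LTS(Q): 2 reachable states
  t0 = rec X. (a.X)\{a} + b.(X + 0) + ((a.X)\{a} + 0\{b}\{b}) ⊢ =b=> t1
  t1 = (rec X. (a.X)\{a} + b.(X + 0) + ((a.X)\{a} + 0\{b}\{b})) + 0 ⊢ =b=> t1
Run σ = ⟨a⟩ on P: start {s0}
  after a @ step 1: {s1}
  P completes σ.
Run σ = ⟨a⟩ on Q: start {t0}
  after a @ step 1: no successor for Q

a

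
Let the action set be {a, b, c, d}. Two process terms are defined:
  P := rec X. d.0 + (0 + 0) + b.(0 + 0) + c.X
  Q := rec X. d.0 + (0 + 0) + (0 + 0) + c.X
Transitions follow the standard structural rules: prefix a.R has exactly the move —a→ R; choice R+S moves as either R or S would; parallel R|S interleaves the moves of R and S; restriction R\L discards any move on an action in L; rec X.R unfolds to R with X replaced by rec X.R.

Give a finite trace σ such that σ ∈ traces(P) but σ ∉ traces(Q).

P's transition system — 3 states:
  u0 = rec X. d.0 + (0 + 0) + b.(0 + 0) + c.X :: -b-> u1, -c-> u0, -d-> u2
  u1 = 0 + 0 :: deadlocked
  u2 = 0 :: deadlocked
Q's transition system — 2 states:
  v0 = rec X. d.0 + (0 + 0) + (0 + 0) + c.X :: -c-> v0, -d-> v1
  v1 = 0 :: deadlocked
Trace ⟨b⟩ through P, begin at {u0}:
  step 1 (b): {u1}
  ✓ P
Trace ⟨b⟩ through Q, begin at {v0}:
  step 1 (b): ∅ (Q stuck)

b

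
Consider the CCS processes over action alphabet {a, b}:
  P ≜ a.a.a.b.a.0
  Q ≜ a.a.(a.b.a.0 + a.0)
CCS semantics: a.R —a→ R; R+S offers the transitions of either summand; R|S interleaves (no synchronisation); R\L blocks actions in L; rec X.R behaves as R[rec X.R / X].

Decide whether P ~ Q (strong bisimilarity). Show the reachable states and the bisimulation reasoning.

LTS(P): 6 reachable states
  s0 = a.a.a.b.a.0 ⊢ =a=> s1
  s1 = a.a.b.a.0 ⊢ =a=> s2
  s2 = a.b.a.0 ⊢ =a=> s3
  s3 = b.a.0 ⊢ =b=> s4
  s4 = a.0 ⊢ =a=> s5
  s5 = 0 ⊢ deadlocked
LTS(Q): 6 reachable states
  t0 = a.a.(a.b.a.0 + a.0) ⊢ =a=> t1
  t1 = a.(a.b.a.0 + a.0) ⊢ =a=> t2
  t2 = a.b.a.0 + a.0 ⊢ =a=> t3, =a=> t4
  t3 = 0 ⊢ deadlocked
  t4 = b.a.0 ⊢ =b=> t5
  t5 = a.0 ⊢ =a=> t3
Partition-refinement fixed point:
  B0 = {s0}
  B1 = {s1}
  B2 = {s2}
  B3 = {s3, t4}
  B4 = {s4, t5}
  B5 = {s5, t3}
  B6 = {t0}
  B7 = {t1}
  B8 = {t2}
s0 ∈ B0, t0 ∈ B6 → different blocks

P ≁ Q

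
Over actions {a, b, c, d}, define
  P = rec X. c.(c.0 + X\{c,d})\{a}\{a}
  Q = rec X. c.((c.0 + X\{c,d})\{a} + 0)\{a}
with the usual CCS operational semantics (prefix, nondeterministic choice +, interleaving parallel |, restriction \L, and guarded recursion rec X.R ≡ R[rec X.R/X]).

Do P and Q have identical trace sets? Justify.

Reachable graph of P (3 states):
  u0 = rec X. c.(c.0 + X\{c,d})\{a}\{a} ⊢ ··c··> u1
  u1 = (c.0 + (rec X. c.(c.0 + X\{c,d})\{a}\{a})\{c,d})\{a}\{a} ⊢ ··c··> u2
  u2 = 0\{a}\{a} ⊢ (no moves)
Reachable graph of Q (3 states):
  v0 = rec X. c.((c.0 + X\{c,d})\{a} + 0)\{a} ⊢ ··c··> v1
  v1 = ((c.0 + (rec X. c.((c.0 + X\{c,d})\{a} + 0)\{a})\{c,d})\{a} + 0)\{a} ⊢ ··c··> v2
  v2 = 0\{a}\{a} ⊢ (no moves)
Bisimilarity quotient blocks:
  B0 = {u0, v0}
  B1 = {u1, v1}
  B2 = {u2, v2}
u0 ∈ B0, v0 ∈ B0 → same block
Bisimilar ⇒ trace-equivalent.

traces(P) = traces(Q)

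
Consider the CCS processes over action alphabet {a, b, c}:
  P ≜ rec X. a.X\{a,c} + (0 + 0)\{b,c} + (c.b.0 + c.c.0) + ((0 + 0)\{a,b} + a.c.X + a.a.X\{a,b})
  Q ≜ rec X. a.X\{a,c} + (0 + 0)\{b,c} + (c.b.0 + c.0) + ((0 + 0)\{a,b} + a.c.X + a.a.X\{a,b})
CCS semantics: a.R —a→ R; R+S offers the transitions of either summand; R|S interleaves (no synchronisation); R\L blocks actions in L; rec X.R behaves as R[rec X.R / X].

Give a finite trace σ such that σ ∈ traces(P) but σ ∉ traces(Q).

Reachable graph of P (11 states):
  m0 = rec X. a.X\{a,c} + (0 + 0)\{b,c} + (c.b.0 + c.c.0) + ((0 + 0)\{a,b} + a.c.X + a.a.X\{a,b}) | ··a··> m1, ··a··> m2, ··a··> m3, ··c··> m4, ··c··> m5
  m1 = (rec X. a.X\{a,c} + (0 + 0)\{b,c} + (c.b.0 + c.c.0) + ((0 + 0)\{a,b} + a.c.X + a.a.X\{a,b}))\{a,c} | ∅
  m2 = a.(rec X. a.X\{a,c} + (0 + 0)\{b,c} + (c.b.0 + c.c.0) + ((0 + 0)\{a,b} + a.c.X + a.a.X\{a,b}))\{a,b} | ··a··> m6
  m3 = c.(rec X. a.X\{a,c} + (0 + 0)\{b,c} + (c.b.0 + c.c.0) + ((0 + 0)\{a,b} + a.c.X + a.a.X\{a,b})) | ··c··> m0
  m4 = b.0 | ··b··> m7
  m5 = c.0 | ··c··> m7
  m6 = (rec X. a.X\{a,c} + (0 + 0)\{b,c} + (c.b.0 + c.c.0) + ((0 + 0)\{a,b} + a.c.X + a.a.X\{a,b}))\{a,b} | ··c··> m8, ··c··> m9
  m7 = 0 | ∅
  m8 = (b.0)\{a,b} | ∅
  m9 = (c.0)\{a,b} | ··c··> m10
  m10 = 0\{a,b} | ∅
Reachable graph of Q (9 states):
  n0 = rec X. a.X\{a,c} + (0 + 0)\{b,c} + (c.b.0 + c.0) + ((0 + 0)\{a,b} + a.c.X + a.a.X\{a,b}) | ··a··> n1, ··a··> n2, ··a··> n3, ··c··> n4, ··c··> n5
  n1 = (rec X. a.X\{a,c} + (0 + 0)\{b,c} + (c.b.0 + c.0) + ((0 + 0)\{a,b} + a.c.X + a.a.X\{a,b}))\{a,c} | ∅
  n2 = a.(rec X. a.X\{a,c} + (0 + 0)\{b,c} + (c.b.0 + c.0) + ((0 + 0)\{a,b} + a.c.X + a.a.X\{a,b}))\{a,b} | ··a··> n6
  n3 = c.(rec X. a.X\{a,c} + (0 + 0)\{b,c} + (c.b.0 + c.0) + ((0 + 0)\{a,b} + a.c.X + a.a.X\{a,b})) | ··c··> n0
  n4 = 0 | ∅
  n5 = b.0 | ··b··> n4
  n6 = (rec X. a.X\{a,c} + (0 + 0)\{b,c} + (c.b.0 + c.0) + ((0 + 0)\{a,b} + a.c.X + a.a.X\{a,b}))\{a,b} | ··c··> n7, ··c··> n8
  n7 = (b.0)\{a,b} | ∅
  n8 = 0\{a,b} | ∅
Trace ⟨cc⟩ through P, begin at {m0}:
  step 1 (c): {m4, m5}
  step 2 (c): {m7}
  — P admits the full trace.
Trace ⟨cc⟩ through Q, begin at {n0}:
  step 1 (c): {n4, n5}
  step 2 (c): ∅  — Q cannot continue

cc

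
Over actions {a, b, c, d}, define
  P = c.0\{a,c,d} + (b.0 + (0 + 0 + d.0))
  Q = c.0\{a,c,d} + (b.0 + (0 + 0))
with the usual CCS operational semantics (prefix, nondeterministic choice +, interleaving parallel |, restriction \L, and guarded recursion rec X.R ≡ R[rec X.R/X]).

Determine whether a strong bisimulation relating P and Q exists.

P ≁ Q

Reachable graph of P (3 states):
  s0 = c.0\{a,c,d} + (b.0 + (0 + 0 + d.0)) → =b=> s1, =c=> s2, =d=> s1
  s1 = 0 → ·
  s2 = 0\{a,c,d} → ·
Reachable graph of Q (3 states):
  t0 = c.0\{a,c,d} + (b.0 + (0 + 0)) → =b=> t1, =c=> t2
  t1 = 0 → ·
  t2 = 0\{a,c,d} → ·
Coarsest stable partition (strong bisimilarity classes):
  B0 = {s0}
  B1 = {s1, s2, t1, t2}
  B2 = {t0}
s0 ∈ B0, t0 ∈ B2 → different blocks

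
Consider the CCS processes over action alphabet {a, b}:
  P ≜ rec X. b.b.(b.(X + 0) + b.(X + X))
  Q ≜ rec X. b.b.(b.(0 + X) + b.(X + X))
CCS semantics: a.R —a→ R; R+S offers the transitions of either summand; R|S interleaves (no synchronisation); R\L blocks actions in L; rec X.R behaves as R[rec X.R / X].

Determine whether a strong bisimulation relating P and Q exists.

bisimilar

Reachable graph of P (5 states):
  u0 = rec X. b.b.(b.(X + 0) + b.(X + X)) → =b=> u1
  u1 = b.(b.((rec X. b.b.(b.(X + 0) + b.(X + X))) + 0) + b.((rec X. b.b.(b.(X + 0) + b.(X + X))) + (rec X. b.b.(b.(X + 0) + b.(X + X))))) → =b=> u2
  u2 = b.((rec X. b.b.(b.(X + 0) + b.(X + X))) + 0) + b.((rec X. b.b.(b.(X + 0) + b.(X + X))) + (rec X. b.b.(b.(X + 0) + b.(X + X)))) → =b=> u3, =b=> u4
  u3 = (rec X. b.b.(b.(X + 0) + b.(X + X))) + (rec X. b.b.(b.(X + 0) + b.(X + X))) → =b=> u1
  u4 = (rec X. b.b.(b.(X + 0) + b.(X + X))) + 0 → =b=> u1
Reachable graph of Q (5 states):
  v0 = rec X. b.b.(b.(0 + X) + b.(X + X)) → =b=> v1
  v1 = b.(b.(0 + (rec X. b.b.(b.(0 + X) + b.(X + X)))) + b.((rec X. b.b.(b.(0 + X) + b.(X + X))) + (rec X. b.b.(b.(0 + X) + b.(X + X))))) → =b=> v2
  v2 = b.(0 + (rec X. b.b.(b.(0 + X) + b.(X + X)))) + b.((rec X. b.b.(b.(0 + X) + b.(X + X))) + (rec X. b.b.(b.(0 + X) + b.(X + X)))) → =b=> v3, =b=> v4
  v3 = (rec X. b.b.(b.(0 + X) + b.(X + X))) + (rec X. b.b.(b.(0 + X) + b.(X + X))) → =b=> v1
  v4 = 0 + (rec X. b.b.(b.(0 + X) + b.(X + X))) → =b=> v1
Coarsest stable partition (strong bisimilarity classes):
  B0 = {u0, u1, u2, u3, u4, v0, v1, v2, v3, v4}
u0 ∈ B0, v0 ∈ B0 → same block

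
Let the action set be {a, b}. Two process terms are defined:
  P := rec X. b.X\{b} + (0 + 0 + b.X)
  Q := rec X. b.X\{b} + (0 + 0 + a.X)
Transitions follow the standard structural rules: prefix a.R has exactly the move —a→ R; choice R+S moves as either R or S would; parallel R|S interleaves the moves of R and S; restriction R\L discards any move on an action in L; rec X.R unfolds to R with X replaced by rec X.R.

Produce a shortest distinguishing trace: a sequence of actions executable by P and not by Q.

bb

Reachable graph of P (2 states):
  p0 = rec X. b.X\{b} + (0 + 0 + b.X) :: —b→ p0, —b→ p1
  p1 = (rec X. b.X\{b} + (0 + 0 + b.X))\{b} :: ·
Reachable graph of Q (2 states):
  q0 = rec X. b.X\{b} + (0 + 0 + a.X) :: —a→ q0, —b→ q1
  q1 = (rec X. b.X\{b} + (0 + 0 + a.X))\{b} :: —a→ q1
Run σ = ⟨bb⟩ on P: start {p0}
  after b @ step 1: {p0, p1}
  after b @ step 2: {p0, p1}
  ✓ P
Run σ = ⟨bb⟩ on Q: start {q0}
  after b @ step 1: {q1}
  after b @ step 2: no successor for Q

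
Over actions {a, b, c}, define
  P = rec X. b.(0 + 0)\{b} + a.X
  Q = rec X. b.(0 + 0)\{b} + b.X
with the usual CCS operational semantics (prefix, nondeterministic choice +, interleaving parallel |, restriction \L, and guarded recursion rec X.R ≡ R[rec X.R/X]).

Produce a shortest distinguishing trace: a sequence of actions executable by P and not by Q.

LTS(P): 2 reachable states
  s0 = rec X. b.(0 + 0)\{b} + a.X has moves ··a··> s0, ··b··> s1
  s1 = (0 + 0)\{b} has moves ∅
LTS(Q): 2 reachable states
  t0 = rec X. b.(0 + 0)\{b} + b.X has moves ··b··> t0, ··b··> t1
  t1 = (0 + 0)\{b} has moves ∅
Executing a from P (initial set {s0}):
  after a @ step 1: {s0}
  — P admits the full trace.
Executing a from Q (initial set {t0}):
  after a @ step 1: no successor for Q

a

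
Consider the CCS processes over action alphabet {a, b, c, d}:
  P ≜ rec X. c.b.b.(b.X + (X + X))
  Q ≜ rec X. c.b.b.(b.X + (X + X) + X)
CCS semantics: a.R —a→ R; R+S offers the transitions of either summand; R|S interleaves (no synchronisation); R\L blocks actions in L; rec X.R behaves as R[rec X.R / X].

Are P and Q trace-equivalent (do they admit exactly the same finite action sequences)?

LTS(P): 4 reachable states
  u0 = rec X. c.b.b.(b.X + (X + X)) | —c→ u1
  u1 = b.b.(b.(rec X. c.b.b.(b.X + (X + X))) + ((rec X. c.b.b.(b.X + (X + X))) + (rec X. c.b.b.(b.X + (X + X))))) | —b→ u2
  u2 = b.(b.(rec X. c.b.b.(b.X + (X + X))) + ((rec X. c.b.b.(b.X + (X + X))) + (rec X. c.b.b.(b.X + (X + X))))) | —b→ u3
  u3 = b.(rec X. c.b.b.(b.X + (X + X))) + ((rec X. c.b.b.(b.X + (X + X))) + (rec X. c.b.b.(b.X + (X + X)))) | —b→ u0, —c→ u1
LTS(Q): 4 reachable states
  v0 = rec X. c.b.b.(b.X + (X + X) + X) | —c→ v1
  v1 = b.b.(b.(rec X. c.b.b.(b.X + (X + X) + X)) + ((rec X. c.b.b.(b.X + (X + X) + X)) + (rec X. c.b.b.(b.X + (X + X) + X))) + (rec X. c.b.b.(b.X + (X + X) + X))) | —b→ v2
  v2 = b.(b.(rec X. c.b.b.(b.X + (X + X) + X)) + ((rec X. c.b.b.(b.X + (X + X) + X)) + (rec X. c.b.b.(b.X + (X + X) + X))) + (rec X. c.b.b.(b.X + (X + X) + X))) | —b→ v3
  v3 = b.(rec X. c.b.b.(b.X + (X + X) + X)) + ((rec X. c.b.b.(b.X + (X + X) + X)) + (rec X. c.b.b.(b.X + (X + X) + X))) + (rec X. c.b.b.(b.X + (X + X) + X)) | —b→ v0, —c→ v1
Bisimilarity quotient blocks:
  B0 = {u0, v0}
  B1 = {u1, v1}
  B2 = {u2, v2}
  B3 = {u3, v3}
u0 ∈ B0, v0 ∈ B0 → same block
Bisimilar ⇒ trace-equivalent.

YES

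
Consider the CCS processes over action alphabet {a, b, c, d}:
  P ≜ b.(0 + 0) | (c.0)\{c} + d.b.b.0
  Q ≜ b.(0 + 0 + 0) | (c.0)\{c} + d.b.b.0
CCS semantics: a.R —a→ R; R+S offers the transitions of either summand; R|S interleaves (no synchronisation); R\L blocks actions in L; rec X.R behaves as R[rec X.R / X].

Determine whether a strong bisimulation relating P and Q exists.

P ~ Q

LTS(P): 5 reachable states
  u0 = b.(0 + 0) | (c.0)\{c} + d.b.b.0 has moves -b-> u1, -d-> u2
  u1 = (0 + 0) | (c.0)\{c} has moves (no moves)
  u2 = b.b.0 has moves -b-> u3
  u3 = b.0 has moves -b-> u4
  u4 = 0 has moves (no moves)
LTS(Q): 5 reachable states
  v0 = b.(0 + 0 + 0) | (c.0)\{c} + d.b.b.0 has moves -b-> v1, -d-> v2
  v1 = (0 + 0 + 0) | (c.0)\{c} has moves (no moves)
  v2 = b.b.0 has moves -b-> v3
  v3 = b.0 has moves -b-> v4
  v4 = 0 has moves (no moves)
Partition-refinement fixed point:
  B0 = {u0, v0}
  B1 = {u1, u4, v1, v4}
  B2 = {u2, v2}
  B3 = {u3, v3}
u0 ∈ B0, v0 ∈ B0 → same block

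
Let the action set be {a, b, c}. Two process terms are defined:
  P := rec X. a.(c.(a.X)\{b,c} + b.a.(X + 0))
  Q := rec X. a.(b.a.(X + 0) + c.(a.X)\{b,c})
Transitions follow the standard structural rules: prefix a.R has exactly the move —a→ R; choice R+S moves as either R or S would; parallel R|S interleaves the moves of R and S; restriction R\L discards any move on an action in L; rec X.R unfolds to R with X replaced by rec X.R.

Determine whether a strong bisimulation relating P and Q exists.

P ~ Q

P's transition system — 7 states:
  s0 = rec X. a.(c.(a.X)\{b,c} + b.a.(X + 0)) → ··a··> s1
  s1 = c.(a.(rec X. a.(c.(a.X)\{b,c} + b.a.(X + 0))))\{b,c} + b.a.((rec X. a.(c.(a.X)\{b,c} + b.a.(X + 0))) + 0) → ··b··> s2, ··c··> s3
  s2 = a.((rec X. a.(c.(a.X)\{b,c} + b.a.(X + 0))) + 0) → ··a··> s4
  s3 = (a.(rec X. a.(c.(a.X)\{b,c} + b.a.(X + 0))))\{b,c} → ··a··> s5
  s4 = (rec X. a.(c.(a.X)\{b,c} + b.a.(X + 0))) + 0 → ··a··> s1
  s5 = (rec X. a.(c.(a.X)\{b,c} + b.a.(X + 0)))\{b,c} → ··a··> s6
  s6 = (c.(a.(rec X. a.(c.(a.X)\{b,c} + b.a.(X + 0))))\{b,c} + b.a.((rec X. a.(c.(a.X)\{b,c} + b.a.(X + 0))) + 0))\{b,c} → ·
Q's transition system — 7 states:
  t0 = rec X. a.(b.a.(X + 0) + c.(a.X)\{b,c}) → ··a··> t1
  t1 = b.a.((rec X. a.(b.a.(X + 0) + c.(a.X)\{b,c})) + 0) + c.(a.(rec X. a.(b.a.(X + 0) + c.(a.X)\{b,c})))\{b,c} → ··b··> t2, ··c··> t3
  t2 = a.((rec X. a.(b.a.(X + 0) + c.(a.X)\{b,c})) + 0) → ··a··> t4
  t3 = (a.(rec X. a.(b.a.(X + 0) + c.(a.X)\{b,c})))\{b,c} → ··a··> t5
  t4 = (rec X. a.(b.a.(X + 0) + c.(a.X)\{b,c})) + 0 → ··a··> t1
  t5 = (rec X. a.(b.a.(X + 0) + c.(a.X)\{b,c}))\{b,c} → ··a··> t6
  t6 = (b.a.((rec X. a.(b.a.(X + 0) + c.(a.X)\{b,c})) + 0) + c.(a.(rec X. a.(b.a.(X + 0) + c.(a.X)\{b,c})))\{b,c})\{b,c} → ·
Coarsest stable partition (strong bisimilarity classes):
  B0 = {s0, s4, t0, t4}
  B1 = {s1, t1}
  B2 = {s2, t2}
  B3 = {s3, t3}
  B4 = {s5, t5}
  B5 = {s6, t6}
s0 ∈ B0, t0 ∈ B0 → same block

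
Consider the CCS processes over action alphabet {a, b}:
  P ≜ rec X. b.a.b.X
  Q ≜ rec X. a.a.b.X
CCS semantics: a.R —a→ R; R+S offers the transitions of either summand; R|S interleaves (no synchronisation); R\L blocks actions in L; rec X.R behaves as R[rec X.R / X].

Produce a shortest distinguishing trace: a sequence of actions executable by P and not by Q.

b

LTS(P): 3 reachable states
  m0 = rec X. b.a.b.X has moves --b--▸ m1
  m1 = a.b.(rec X. b.a.b.X) has moves --a--▸ m2
  m2 = b.(rec X. b.a.b.X) has moves --b--▸ m0
LTS(Q): 3 reachable states
  n0 = rec X. a.a.b.X has moves --a--▸ n1
  n1 = a.b.(rec X. a.a.b.X) has moves --a--▸ n2
  n2 = b.(rec X. a.a.b.X) has moves --b--▸ n0
Trace ⟨b⟩ through P, begin at {m0}:
  [1] b ⇒ {m1}
  — P admits the full trace.
Trace ⟨b⟩ through Q, begin at {n0}:
  [1] b ⇒ ∅  — Q cannot continue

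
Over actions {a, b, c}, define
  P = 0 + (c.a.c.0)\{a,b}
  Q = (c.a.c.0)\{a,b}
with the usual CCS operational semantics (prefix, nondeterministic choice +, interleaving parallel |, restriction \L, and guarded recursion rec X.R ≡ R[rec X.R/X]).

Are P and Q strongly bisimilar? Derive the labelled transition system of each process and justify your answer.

YES

Reachable graph of P (2 states):
  m0 = 0 + (c.a.c.0)\{a,b} ⊢ --c--▸ m1
  m1 = (a.c.0)\{a,b} ⊢ (no moves)
Reachable graph of Q (2 states):
  n0 = (c.a.c.0)\{a,b} ⊢ --c--▸ n1
  n1 = (a.c.0)\{a,b} ⊢ (no moves)
Coarsest stable partition (strong bisimilarity classes):
  B0 = {m0, n0}
  B1 = {m1, n1}
m0 ∈ B0, n0 ∈ B0 → same block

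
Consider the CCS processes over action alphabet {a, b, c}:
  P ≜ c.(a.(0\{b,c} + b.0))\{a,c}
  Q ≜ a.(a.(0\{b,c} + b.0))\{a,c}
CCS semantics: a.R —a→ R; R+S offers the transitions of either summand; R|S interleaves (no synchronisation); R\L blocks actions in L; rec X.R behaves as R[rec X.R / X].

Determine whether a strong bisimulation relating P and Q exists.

NO

P's transition system — 2 states:
  u0 = c.(a.(0\{b,c} + b.0))\{a,c} :: --c--▸ u1
  u1 = (a.(0\{b,c} + b.0))\{a,c} :: deadlocked
Q's transition system — 2 states:
  v0 = a.(a.(0\{b,c} + b.0))\{a,c} :: --a--▸ v1
  v1 = (a.(0\{b,c} + b.0))\{a,c} :: deadlocked
Coarsest stable partition (strong bisimilarity classes):
  B0 = {u0}
  B1 = {u1, v1}
  B2 = {v0}
u0 ∈ B0, v0 ∈ B2 → different blocks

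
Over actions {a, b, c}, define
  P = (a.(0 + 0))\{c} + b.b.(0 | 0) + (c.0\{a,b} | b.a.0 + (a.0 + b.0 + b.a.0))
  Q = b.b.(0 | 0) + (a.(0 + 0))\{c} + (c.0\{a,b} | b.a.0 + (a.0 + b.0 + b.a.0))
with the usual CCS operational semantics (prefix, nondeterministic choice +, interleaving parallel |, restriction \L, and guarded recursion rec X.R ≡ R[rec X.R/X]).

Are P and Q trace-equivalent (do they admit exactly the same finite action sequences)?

trace-equivalent

P's transition system — 11 states:
  u0 = (a.(0 + 0))\{c} + b.b.(0 | 0) + (c.0\{a,b} | b.a.0 + (a.0 + b.0 + b.a.0)) | --a--▸ u1, --a--▸ u2, --b--▸ u2, --b--▸ u3, --b--▸ u4, --b--▸ u5, --c--▸ u6
  u1 = (0 + 0)\{c} | (no moves)
  u2 = 0 | (no moves)
  u3 = a.0 | --a--▸ u2
  u4 = b.(0 | 0) | --b--▸ u7
  u5 = c.0\{a,b} | a.0 | --a--▸ u8, --c--▸ u9
  u6 = 0\{a,b} | b.a.0 | --b--▸ u9
  u7 = 0 | 0 | (no moves)
  u8 = c.0\{a,b} | 0 | --c--▸ u10
  u9 = 0\{a,b} | a.0 | --a--▸ u10
  u10 = 0\{a,b} | 0 | (no moves)
Q's transition system — 11 states:
  v0 = b.b.(0 | 0) + (a.(0 + 0))\{c} + (c.0\{a,b} | b.a.0 + (a.0 + b.0 + b.a.0)) | --a--▸ v1, --a--▸ v2, --b--▸ v2, --b--▸ v3, --b--▸ v4, --b--▸ v5, --c--▸ v6
  v1 = (0 + 0)\{c} | (no moves)
  v2 = 0 | (no moves)
  v3 = a.0 | --a--▸ v2
  v4 = b.(0 | 0) | --b--▸ v7
  v5 = c.0\{a,b} | a.0 | --a--▸ v8, --c--▸ v9
  v6 = 0\{a,b} | b.a.0 | --b--▸ v9
  v7 = 0 | 0 | (no moves)
  v8 = c.0\{a,b} | 0 | --c--▸ v10
  v9 = 0\{a,b} | a.0 | --a--▸ v10
  v10 = 0\{a,b} | 0 | (no moves)
Bisimilarity quotient blocks:
  B0 = {u0, v0}
  B1 = {u1, u10, u2, u7, v1, v10, v2, v7}
  B2 = {u3, u9, v3, v9}
  B3 = {u5, v5}
  B4 = {u8, v8}
  B5 = {u4, v4}
  B6 = {u6, v6}
u0 ∈ B0, v0 ∈ B0 → same block
Bisimilar ⇒ trace-equivalent.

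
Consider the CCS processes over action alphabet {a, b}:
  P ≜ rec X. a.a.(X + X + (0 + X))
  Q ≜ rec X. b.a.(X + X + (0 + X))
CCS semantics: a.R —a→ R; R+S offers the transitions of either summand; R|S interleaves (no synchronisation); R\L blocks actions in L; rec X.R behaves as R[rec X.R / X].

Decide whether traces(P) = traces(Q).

traces(P) ≠ traces(Q) — witness ⟨a⟩

Reachable graph of P (3 states):
  m0 = rec X. a.a.(X + X + (0 + X)) :: --a--▸ m1
  m1 = a.((rec X. a.a.(X + X + (0 + X))) + (rec X. a.a.(X + X + (0 + X))) + (0 + (rec X. a.a.(X + X + (0 + X))))) :: --a--▸ m2
  m2 = (rec X. a.a.(X + X + (0 + X))) + (rec X. a.a.(X + X + (0 + X))) + (0 + (rec X. a.a.(X + X + (0 + X)))) :: --a--▸ m1
Reachable graph of Q (3 states):
  n0 = rec X. b.a.(X + X + (0 + X)) :: --b--▸ n1
  n1 = a.((rec X. b.a.(X + X + (0 + X))) + (rec X. b.a.(X + X + (0 + X))) + (0 + (rec X. b.a.(X + X + (0 + X))))) :: --a--▸ n2
  n2 = (rec X. b.a.(X + X + (0 + X))) + (rec X. b.a.(X + X + (0 + X))) + (0 + (rec X. b.a.(X + X + (0 + X)))) :: --b--▸ n1
Trace ⟨a⟩ through P, begin at {m0}:
  step 1 (a): {m1}
  ✓ P
Trace ⟨a⟩ through Q, begin at {n0}:
  step 1 (a): ∅ (Q stuck)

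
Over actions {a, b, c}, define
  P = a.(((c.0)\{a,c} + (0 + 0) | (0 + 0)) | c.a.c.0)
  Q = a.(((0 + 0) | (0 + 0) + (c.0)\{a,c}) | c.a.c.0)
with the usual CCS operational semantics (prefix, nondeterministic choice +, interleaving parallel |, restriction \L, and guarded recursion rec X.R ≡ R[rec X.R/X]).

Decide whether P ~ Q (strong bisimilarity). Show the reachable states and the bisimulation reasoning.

LTS(P): 5 reachable states
  s0 = a.(((c.0)\{a,c} + (0 + 0) | (0 + 0)) | c.a.c.0) | --a--▸ s1
  s1 = ((c.0)\{a,c} + (0 + 0) | (0 + 0)) | c.a.c.0 | --c--▸ s2
  s2 = ((c.0)\{a,c} + (0 + 0) | (0 + 0)) | a.c.0 | --a--▸ s3
  s3 = ((c.0)\{a,c} + (0 + 0) | (0 + 0)) | c.0 | --c--▸ s4
  s4 = ((c.0)\{a,c} + (0 + 0) | (0 + 0)) | 0 | (no moves)
LTS(Q): 5 reachable states
  t0 = a.(((0 + 0) | (0 + 0) + (c.0)\{a,c}) | c.a.c.0) | --a--▸ t1
  t1 = ((0 + 0) | (0 + 0) + (c.0)\{a,c}) | c.a.c.0 | --c--▸ t2
  t2 = ((0 + 0) | (0 + 0) + (c.0)\{a,c}) | a.c.0 | --a--▸ t3
  t3 = ((0 + 0) | (0 + 0) + (c.0)\{a,c}) | c.0 | --c--▸ t4
  t4 = ((0 + 0) | (0 + 0) + (c.0)\{a,c}) | 0 | (no moves)
Partition-refinement fixed point:
  B0 = {s0, t0}
  B1 = {s1, t1}
  B2 = {s2, t2}
  B3 = {s3, t3}
  B4 = {s4, t4}
s0 ∈ B0, t0 ∈ B0 → same block

YES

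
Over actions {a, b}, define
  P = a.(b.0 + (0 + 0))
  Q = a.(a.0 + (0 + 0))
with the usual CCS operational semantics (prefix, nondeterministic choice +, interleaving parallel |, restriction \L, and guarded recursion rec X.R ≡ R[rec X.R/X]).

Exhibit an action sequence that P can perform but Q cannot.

Reachable graph of P (3 states):
  m0 = a.(b.0 + (0 + 0)) | ··a··> m1
  m1 = b.0 + (0 + 0) | ··b··> m2
  m2 = 0 | ·
Reachable graph of Q (3 states):
  n0 = a.(a.0 + (0 + 0)) | ··a··> n1
  n1 = a.0 + (0 + 0) | ··a··> n2
  n2 = 0 | ·
Run σ = ⟨ab⟩ on P: start {m0}
  step 1 (a): {m1}
  step 2 (b): {m2}
  ✓ P
Run σ = ⟨ab⟩ on Q: start {n0}
  step 1 (a): {n1}
  step 2 (b): ∅ (Q stuck)

ab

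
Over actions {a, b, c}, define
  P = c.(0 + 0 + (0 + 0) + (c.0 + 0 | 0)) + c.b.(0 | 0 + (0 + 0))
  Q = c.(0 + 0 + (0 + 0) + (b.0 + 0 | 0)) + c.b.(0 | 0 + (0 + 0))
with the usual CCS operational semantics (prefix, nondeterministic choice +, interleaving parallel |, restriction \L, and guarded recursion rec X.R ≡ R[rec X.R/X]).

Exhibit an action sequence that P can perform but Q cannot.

LTS(P): 5 reachable states
  u0 = c.(0 + 0 + (0 + 0) + (c.0 + 0 | 0)) + c.b.(0 | 0 + (0 + 0)) :: ··c··> u1, ··c··> u2
  u1 = 0 + 0 + (0 + 0) + (c.0 + 0 | 0) :: ··c··> u3
  u2 = b.(0 | 0 + (0 + 0)) :: ··b··> u4
  u3 = 0 :: stopped
  u4 = 0 | 0 + (0 + 0) :: stopped
LTS(Q): 5 reachable states
  v0 = c.(0 + 0 + (0 + 0) + (b.0 + 0 | 0)) + c.b.(0 | 0 + (0 + 0)) :: ··c··> v1, ··c··> v2
  v1 = 0 + 0 + (0 + 0) + (b.0 + 0 | 0) :: ··b··> v3
  v2 = b.(0 | 0 + (0 + 0)) :: ··b··> v4
  v3 = 0 :: stopped
  v4 = 0 | 0 + (0 + 0) :: stopped
Trace ⟨cc⟩ through P, begin at {u0}:
  after c @ step 1: {u1, u2}
  after c @ step 2: {u3}
  P completes σ.
Trace ⟨cc⟩ through Q, begin at {v0}:
  after c @ step 1: {v1, v2}
  after c @ step 2: ∅  — Q cannot continue

cc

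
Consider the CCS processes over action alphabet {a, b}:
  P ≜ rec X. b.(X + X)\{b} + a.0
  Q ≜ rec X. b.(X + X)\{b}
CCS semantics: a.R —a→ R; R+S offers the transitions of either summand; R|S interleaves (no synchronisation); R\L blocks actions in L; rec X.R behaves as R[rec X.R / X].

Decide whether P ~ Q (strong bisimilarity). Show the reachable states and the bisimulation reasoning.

NO

P's transition system — 4 states:
  s0 = rec X. b.(X + X)\{b} + a.0 ⊢ =a=> s1, =b=> s2
  s1 = 0 ⊢ deadlocked
  s2 = ((rec X. b.(X + X)\{b} + a.0) + (rec X. b.(X + X)\{b} + a.0))\{b} ⊢ =a=> s3
  s3 = 0\{b} ⊢ deadlocked
Q's transition system — 2 states:
  t0 = rec X. b.(X + X)\{b} ⊢ =b=> t1
  t1 = ((rec X. b.(X + X)\{b}) + (rec X. b.(X + X)\{b}))\{b} ⊢ deadlocked
Coarsest stable partition (strong bisimilarity classes):
  B0 = {s0}
  B1 = {s1, s3, t1}
  B2 = {s2}
  B3 = {t0}
s0 ∈ B0, t0 ∈ B3 → different blocks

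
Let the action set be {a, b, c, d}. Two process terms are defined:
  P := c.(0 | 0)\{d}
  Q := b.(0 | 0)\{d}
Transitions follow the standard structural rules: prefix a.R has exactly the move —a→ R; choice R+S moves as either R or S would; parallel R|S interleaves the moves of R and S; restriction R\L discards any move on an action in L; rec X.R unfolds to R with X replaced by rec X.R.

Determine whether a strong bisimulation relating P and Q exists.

P's transition system — 2 states:
  s0 = c.(0 | 0)\{d} :: --c--▸ s1
  s1 = (0 | 0)\{d} :: stopped
Q's transition system — 2 states:
  t0 = b.(0 | 0)\{d} :: --b--▸ t1
  t1 = (0 | 0)\{d} :: stopped
Coarsest stable partition (strong bisimilarity classes):
  B0 = {s0}
  B1 = {s1, t1}
  B2 = {t0}
s0 ∈ B0, t0 ∈ B2 → different blocks

P ≁ Q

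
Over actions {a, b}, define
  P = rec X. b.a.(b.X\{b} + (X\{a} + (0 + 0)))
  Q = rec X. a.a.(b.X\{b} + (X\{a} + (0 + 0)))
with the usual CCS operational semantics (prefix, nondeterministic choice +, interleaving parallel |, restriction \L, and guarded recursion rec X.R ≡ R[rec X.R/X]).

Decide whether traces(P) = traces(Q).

Reachable graph of P (5 states):
  p0 = rec X. b.a.(b.X\{b} + (X\{a} + (0 + 0))) → -b-> p1
  p1 = a.(b.(rec X. b.a.(b.X\{b} + (X\{a} + (0 + 0))))\{b} + ((rec X. b.a.(b.X\{b} + (X\{a} + (0 + 0))))\{a} + (0 + 0))) → -a-> p2
  p2 = b.(rec X. b.a.(b.X\{b} + (X\{a} + (0 + 0))))\{b} + ((rec X. b.a.(b.X\{b} + (X\{a} + (0 + 0))))\{a} + (0 + 0)) → -b-> p3, -b-> p4
  p3 = (a.(b.(rec X. b.a.(b.X\{b} + (X\{a} + (0 + 0))))\{b} + ((rec X. b.a.(b.X\{b} + (X\{a} + (0 + 0))))\{a} + (0 + 0))))\{a} → ∅
  p4 = (rec X. b.a.(b.X\{b} + (X\{a} + (0 + 0))))\{b} → ∅
Reachable graph of Q (6 states):
  q0 = rec X. a.a.(b.X\{b} + (X\{a} + (0 + 0))) → -a-> q1
  q1 = a.(b.(rec X. a.a.(b.X\{b} + (X\{a} + (0 + 0))))\{b} + ((rec X. a.a.(b.X\{b} + (X\{a} + (0 + 0))))\{a} + (0 + 0))) → -a-> q2
  q2 = b.(rec X. a.a.(b.X\{b} + (X\{a} + (0 + 0))))\{b} + ((rec X. a.a.(b.X\{b} + (X\{a} + (0 + 0))))\{a} + (0 + 0)) → -b-> q3
  q3 = (rec X. a.a.(b.X\{b} + (X\{a} + (0 + 0))))\{b} → -a-> q4
  q4 = (a.(b.(rec X. a.a.(b.X\{b} + (X\{a} + (0 + 0))))\{b} + ((rec X. a.a.(b.X\{b} + (X\{a} + (0 + 0))))\{a} + (0 + 0))))\{b} → -a-> q5
  q5 = (b.(rec X. a.a.(b.X\{b} + (X\{a} + (0 + 0))))\{b} + ((rec X. a.a.(b.X\{b} + (X\{a} + (0 + 0))))\{a} + (0 + 0)))\{b} → ∅
Run σ = ⟨b⟩ on P: start {p0}
  step 1 (b): {p1}
  ✓ P
Run σ = ⟨b⟩ on Q: start {q0}
  step 1 (b): no successor for Q

NO — witness ⟨b⟩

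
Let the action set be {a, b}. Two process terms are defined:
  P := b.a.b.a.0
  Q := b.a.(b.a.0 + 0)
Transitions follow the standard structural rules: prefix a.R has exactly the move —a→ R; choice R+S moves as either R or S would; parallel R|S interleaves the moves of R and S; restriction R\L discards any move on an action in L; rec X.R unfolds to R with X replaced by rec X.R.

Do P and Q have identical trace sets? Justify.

LTS(P): 5 reachable states
  u0 = b.a.b.a.0 → =b=> u1
  u1 = a.b.a.0 → =a=> u2
  u2 = b.a.0 → =b=> u3
  u3 = a.0 → =a=> u4
  u4 = 0 → stopped
LTS(Q): 5 reachable states
  v0 = b.a.(b.a.0 + 0) → =b=> v1
  v1 = a.(b.a.0 + 0) → =a=> v2
  v2 = b.a.0 + 0 → =b=> v3
  v3 = a.0 → =a=> v4
  v4 = 0 → stopped
Coarsest stable partition (strong bisimilarity classes):
  B0 = {u0, v0}
  B1 = {u1, v1}
  B2 = {u2, v2}
  B3 = {u3, v3}
  B4 = {u4, v4}
u0 ∈ B0, v0 ∈ B0 → same block
Bisimilar ⇒ trace-equivalent.

traces(P) = traces(Q)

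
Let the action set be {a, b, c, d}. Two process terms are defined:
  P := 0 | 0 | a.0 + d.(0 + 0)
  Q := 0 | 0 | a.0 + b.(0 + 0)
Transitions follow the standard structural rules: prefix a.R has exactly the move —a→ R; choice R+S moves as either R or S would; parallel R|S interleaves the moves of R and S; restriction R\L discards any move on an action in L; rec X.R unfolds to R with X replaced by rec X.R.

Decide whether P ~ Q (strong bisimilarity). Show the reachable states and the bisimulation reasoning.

not bisimilar

LTS(P): 3 reachable states
  s0 = 0 | 0 | a.0 + d.(0 + 0) has moves =a=> s1, =d=> s2
  s1 = 0 | 0 | 0 has moves (no moves)
  s2 = 0 + 0 has moves (no moves)
LTS(Q): 3 reachable states
  t0 = 0 | 0 | a.0 + b.(0 + 0) has moves =a=> t1, =b=> t2
  t1 = 0 | 0 | 0 has moves (no moves)
  t2 = 0 + 0 has moves (no moves)
Partition-refinement fixed point:
  B0 = {s0}
  B1 = {s1, s2, t1, t2}
  B2 = {t0}
s0 ∈ B0, t0 ∈ B2 → different blocks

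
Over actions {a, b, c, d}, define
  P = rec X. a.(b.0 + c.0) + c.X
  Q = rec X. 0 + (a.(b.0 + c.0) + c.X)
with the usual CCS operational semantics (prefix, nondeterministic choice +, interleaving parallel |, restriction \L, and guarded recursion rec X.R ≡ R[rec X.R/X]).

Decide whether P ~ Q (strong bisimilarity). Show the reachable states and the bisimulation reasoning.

LTS(P): 3 reachable states
  u0 = rec X. a.(b.0 + c.0) + c.X → --a--▸ u1, --c--▸ u0
  u1 = b.0 + c.0 → --b--▸ u2, --c--▸ u2
  u2 = 0 → stopped
LTS(Q): 3 reachable states
  v0 = rec X. 0 + (a.(b.0 + c.0) + c.X) → --a--▸ v1, --c--▸ v0
  v1 = b.0 + c.0 → --b--▸ v2, --c--▸ v2
  v2 = 0 → stopped
Partition-refinement fixed point:
  B0 = {u0, v0}
  B1 = {u1, v1}
  B2 = {u2, v2}
u0 ∈ B0, v0 ∈ B0 → same block

bisimilar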